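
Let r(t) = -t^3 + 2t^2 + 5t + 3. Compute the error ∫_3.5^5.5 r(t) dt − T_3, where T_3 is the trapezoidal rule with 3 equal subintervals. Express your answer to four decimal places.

1.7037

Exact integral: ∫_3.5^5.5 r(t) dt ≈ -57.916667.
T_3 ≈ -59.620370.
Error ≈ -57.916667 − (-59.620370) ≈ 1.7037.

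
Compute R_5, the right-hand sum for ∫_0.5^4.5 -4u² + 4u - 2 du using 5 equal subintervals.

-116.64

Δu = (4.5 − 0.5)/5 = 0.8.
Right endpoints: 1.3, 2.1, 2.9, 3.7, 4.5.
f(1.3) = -3.56, f(2.1) = -11.24, f(2.9) = -24.04, f(3.7) = -41.96, f(4.5) = -65.
Sum = Δu · [f(1.3) + f(2.1) + f(2.9) + f(3.7) + f(4.5)].
Sum = -116.64.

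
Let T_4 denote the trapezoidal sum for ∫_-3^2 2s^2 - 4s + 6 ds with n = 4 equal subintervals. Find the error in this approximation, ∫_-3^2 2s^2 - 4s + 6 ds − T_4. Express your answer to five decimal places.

Exact integral: ∫_-3^2 f(s) ds ≈ 63.3333333.
T_4 = 65.9375.
Error ≈ 63.3333333 − 65.9375 ≈ -2.60417.

-2.60417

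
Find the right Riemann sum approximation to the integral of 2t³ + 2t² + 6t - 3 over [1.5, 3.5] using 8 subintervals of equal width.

137.0625

Δt = (3.5 − 1.5)/8 = 0.25.
Right endpoints: 1.75, 2, 2.25, 2.5, 2.75, 3, 3.25, 3.5.
f(1.75) = 24.34375, f(2) = 33, f(2.25) = 43.40625, f(2.5) = 55.75, f(2.75) = 70.21875, f(3) = 87, f(3.25) = 106.28125, f(3.5) = 128.25.
Sum = Δt · [f(1.75) + f(2) + f(2.25) + ...].
Sum = 137.0625.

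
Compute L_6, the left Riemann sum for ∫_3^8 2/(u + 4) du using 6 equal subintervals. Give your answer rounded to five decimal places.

1.12915

Δu = (8 − 3)/6 = 5/6.
Left endpoints: 3, 23/6, 14/3, 5.5, 19/3, 43/6.
f(3) = 2/7, f(23/6) = 12/47, f(14/3) = 3/13, f(5.5) = 4/19, f(19/3) = 6/31, f(43/6) = 12/67.
Sum = Δu · [f(3) + f(23/6) + f(14/3) + ...].
Sum ≈ 1.12915.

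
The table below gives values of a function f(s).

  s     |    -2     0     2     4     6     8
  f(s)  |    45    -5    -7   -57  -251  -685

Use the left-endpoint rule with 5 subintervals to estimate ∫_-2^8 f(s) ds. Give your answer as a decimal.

Δs = 2.
Sum = 2·[45 + (-5) + (-7) + (-57) + (-251)] = -550.

-550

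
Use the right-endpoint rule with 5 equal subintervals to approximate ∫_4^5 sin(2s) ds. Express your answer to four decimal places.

0.1888

Δs = (5 − 4)/5 = 0.2.
Right endpoints: 4.2, 4.4, 4.6, 4.8, 5.
f(4.2) ≈ 0.8546, f(4.4) ≈ 0.5849, f(4.6) ≈ 0.2229, f(4.8) ≈ -0.1743, f(5) ≈ -0.5440.
Sum = Δs · [f(4.2) + f(4.4) + f(4.6) + f(4.8) + f(5)].
Sum ≈ 0.1888.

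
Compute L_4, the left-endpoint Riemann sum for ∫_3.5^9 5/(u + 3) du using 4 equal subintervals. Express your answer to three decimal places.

Δu = (9 − 3.5)/4 = 1.375.
Left endpoints: 3.5, 4.875, 6.25, 7.625.
f(3.5) = 10/13, f(4.875) = 40/63, f(6.25) = 20/37, f(7.625) = 8/17.
Sum = Δu · [f(3.5) + f(4.875) + f(6.25) + f(7.625)].
Sum ≈ 3.321.

3.321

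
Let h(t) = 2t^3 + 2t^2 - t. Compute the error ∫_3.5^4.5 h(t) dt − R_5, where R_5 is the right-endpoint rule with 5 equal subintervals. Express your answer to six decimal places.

Exact integral: ∫_3.5^4.5 h(t) dt ≈ 158.16666667.
R_5 = 169.49.
Error ≈ 158.16666667 − 169.49 ≈ -11.323333.

-11.323333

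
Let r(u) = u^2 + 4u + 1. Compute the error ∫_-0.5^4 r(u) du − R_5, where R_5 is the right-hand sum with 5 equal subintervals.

-15.795

Exact integral: ∫_-0.5^4 r(u) du = 57.375.
R_5 = 73.17.
Error = 57.375 − 73.17 = -15.795.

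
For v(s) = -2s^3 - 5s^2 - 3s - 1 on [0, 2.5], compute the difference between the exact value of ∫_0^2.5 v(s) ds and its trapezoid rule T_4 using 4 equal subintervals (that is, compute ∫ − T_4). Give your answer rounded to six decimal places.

Exact integral: ∫_0^2.5 v(s) ds ≈ -57.44791667.
T_4 ≈ -59.48242188.
Error ≈ -57.44791667 − (-59.48242188) ≈ 2.034505.

2.034505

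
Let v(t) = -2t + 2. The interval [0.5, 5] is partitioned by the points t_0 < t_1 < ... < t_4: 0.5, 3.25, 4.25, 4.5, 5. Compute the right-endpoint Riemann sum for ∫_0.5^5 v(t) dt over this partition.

-24.625

Subinterval widths: 2.75, 1, 0.25, 0.5.
Right endpoints: 3.25, 4.25, 4.5, 5.
v(3.25) = -4.5, v(4.25) = -6.5, v(4.5) = -7, v(5) = -8.
Sum = Σ Δt_i · v(t_i).
Sum = -24.625.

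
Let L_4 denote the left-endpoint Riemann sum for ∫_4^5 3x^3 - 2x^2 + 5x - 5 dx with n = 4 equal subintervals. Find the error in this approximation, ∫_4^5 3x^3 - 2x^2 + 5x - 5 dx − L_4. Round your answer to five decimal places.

Exact integral: ∫_4^5 f(x) dx ≈ 253.5833333.
L_4 = 232.734375.
Error ≈ 253.5833333 − 232.734375 ≈ 20.84896.

20.84896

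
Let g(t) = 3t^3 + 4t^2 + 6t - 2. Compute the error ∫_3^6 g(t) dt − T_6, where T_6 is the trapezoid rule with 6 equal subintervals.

Exact integral: ∫_3^6 g(t) dt = 1238.25.
T_6 = 1243.8125.
Error = 1238.25 − 1243.8125 = -5.5625.

-5.5625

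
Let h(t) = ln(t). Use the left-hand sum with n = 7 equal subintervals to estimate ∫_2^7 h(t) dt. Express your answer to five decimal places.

6.77256

Δt = (7 − 2)/7 = 5/7.
Left endpoints: 2, 19/7, 24/7, 29/7, 34/7, 39/7, 44/7.
h(2) ≈ 0.69315, h(19/7) ≈ 0.99853, h(24/7) ≈ 1.23214, h(29/7) ≈ 1.42139, h(34/7) ≈ 1.58045, h(39/7) ≈ 1.71765, h(44/7) ≈ 1.83828.
Sum = Δt · [h(2) + h(19/7) + h(24/7) + ...].
Sum ≈ 6.77256.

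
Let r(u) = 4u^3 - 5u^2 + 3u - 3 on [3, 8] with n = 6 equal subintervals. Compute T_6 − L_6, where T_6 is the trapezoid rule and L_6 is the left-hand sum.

T_6 ≈ 3309.46759.
L_6 ≈ 2609.46759.
T_6 − L_6 = 700.

700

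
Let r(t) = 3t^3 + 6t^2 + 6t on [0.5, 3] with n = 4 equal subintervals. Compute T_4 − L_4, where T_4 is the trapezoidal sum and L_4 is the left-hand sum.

T_4 ≈ 144.24316406.
L_4 ≈ 97.95410156.
T_4 − L_4 = 46.2890625.

46.2890625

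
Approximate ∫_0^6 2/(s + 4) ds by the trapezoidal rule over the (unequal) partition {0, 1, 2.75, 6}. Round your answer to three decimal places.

1.866

Subinterval widths: 1, 1.75, 3.25.
f(0) = 0.5, f(1) = 0.4, f(2.75) = 8/27, f(6) = 0.2.
On each subinterval the trapezoid contributes (Δs_i/2)·[f(s_{i-1}) + f(s_i)].
Sum ≈ 1.866.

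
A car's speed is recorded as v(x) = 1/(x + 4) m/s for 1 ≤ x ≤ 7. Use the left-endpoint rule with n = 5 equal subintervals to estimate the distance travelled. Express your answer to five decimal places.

Δx = (7 − 1)/5 = 1.2.
Left endpoints: 1, 2.2, 3.4, 4.6, 5.8.
v(1) = 0.2, v(2.2) = 5/31, v(3.4) = 5/37, v(4.6) = 5/43, v(5.8) = 5/49.
Sum = Δx · [v(1) + v(2.2) + v(3.4) + v(4.6) + v(5.8)].
Sum ≈ 0.85769.

0.85769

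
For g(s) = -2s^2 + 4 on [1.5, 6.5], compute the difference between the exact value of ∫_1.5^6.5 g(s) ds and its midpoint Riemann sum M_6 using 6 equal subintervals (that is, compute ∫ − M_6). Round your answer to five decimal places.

Exact integral: ∫_1.5^6.5 g(s) ds ≈ -160.8333333.
M_6 ≈ -160.2546296.
Error ≈ -160.8333333 − (-160.2546296) ≈ -0.57870.

-0.57870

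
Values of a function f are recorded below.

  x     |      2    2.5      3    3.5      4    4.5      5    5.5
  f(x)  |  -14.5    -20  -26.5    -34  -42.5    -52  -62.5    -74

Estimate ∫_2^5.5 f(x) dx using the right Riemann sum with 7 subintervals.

Δx = 0.5.
Sum = 0.5·[(-20) + (-26.5) + (-34) + (-42.5) + (-52) + (-62.5) + (-74)] = -155.75.

-155.75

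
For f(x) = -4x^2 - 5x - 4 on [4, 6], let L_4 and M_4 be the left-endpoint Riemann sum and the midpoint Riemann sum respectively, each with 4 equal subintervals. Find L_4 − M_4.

L_4 = -238.5.
M_4 = -260.5.
L_4 − M_4 = 22.

22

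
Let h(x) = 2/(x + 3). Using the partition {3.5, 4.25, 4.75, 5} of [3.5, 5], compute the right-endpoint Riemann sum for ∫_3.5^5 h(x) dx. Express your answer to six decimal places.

0.398429

Subinterval widths: 0.75, 0.5, 0.25.
Right endpoints: 4.25, 4.75, 5.
h(4.25) = 8/29, h(4.75) = 8/31, h(5) = 0.25.
Sum = Σ Δx_i · h(x_i).
Sum ≈ 0.398429.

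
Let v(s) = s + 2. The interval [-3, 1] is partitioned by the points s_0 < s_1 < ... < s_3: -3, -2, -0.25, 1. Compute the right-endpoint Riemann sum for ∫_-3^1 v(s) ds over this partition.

6.8125

Subinterval widths: 1, 1.75, 1.25.
Right endpoints: -2, -0.25, 1.
v(-2) = 0, v(-0.25) = 1.75, v(1) = 3.
Sum = Σ Δs_i · v(s_i).
Sum = 6.8125.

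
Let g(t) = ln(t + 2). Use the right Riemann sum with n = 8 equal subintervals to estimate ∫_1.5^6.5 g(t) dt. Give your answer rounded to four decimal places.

9.0777

Δt = (6.5 − 1.5)/8 = 0.625.
Right endpoints: 2.125, 2.75, 3.375, 4, 4.625, 5.25, 5.875, 6.5.
g(2.125) ≈ 1.4171, g(2.75) ≈ 1.5581, g(3.375) ≈ 1.6818, g(4) ≈ 1.7918, g(4.625) ≈ 1.8909, g(5.25) ≈ 1.9810, g(5.875) ≈ 2.0637, g(6.5) ≈ 2.1401.
Sum = Δt · [g(2.125) + g(2.75) + g(3.375) + ...].
Sum ≈ 9.0777.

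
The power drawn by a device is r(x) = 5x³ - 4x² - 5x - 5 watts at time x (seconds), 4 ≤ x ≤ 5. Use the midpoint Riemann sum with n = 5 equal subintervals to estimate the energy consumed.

352.205

Δx = (5 − 4)/5 = 0.2.
Midpoints: 4.1, 4.3, 4.5, 4.7, 4.9.
r(4.1) = 251.865, r(4.3) = 297.075, r(4.5) = 347.125, r(4.7) = 402.255, r(4.9) = 462.705.
Sum = Δx · [r(4.1) + r(4.3) + r(4.5) + r(4.7) + r(4.9)].
Sum = 352.205.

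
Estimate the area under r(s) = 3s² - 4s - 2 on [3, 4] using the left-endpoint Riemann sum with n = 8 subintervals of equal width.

Δs = (4 − 3)/8 = 0.125.
Left endpoints: 3, 3.125, 3.25, 3.375, 3.5, 3.625, 3.75, 3.875.
r(3) = 13, r(3.125) = 14.796875, r(3.25) = 16.6875, r(3.375) = 18.671875, r(3.5) = 20.75, r(3.625) = 22.921875, r(3.75) = 25.1875, r(3.875) = 27.546875.
Sum = Δs · [r(3) + r(3.125) + r(3.25) + ...].
Sum = 19.9453125.

19.9453125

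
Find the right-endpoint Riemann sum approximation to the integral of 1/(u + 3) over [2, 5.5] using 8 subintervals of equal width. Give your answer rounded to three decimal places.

0.513

Δu = (5.5 − 2)/8 = 0.4375.
Right endpoints: 2.4375, 2.875, 3.3125, 3.75, 4.1875, 4.625, 5.0625, 5.5.
f(2.4375) = 16/87, f(2.875) = 8/47, f(3.3125) = 16/101, f(3.75) = 4/27, f(4.1875) = 16/115, f(4.625) = 8/61, f(5.0625) = 16/129, f(5.5) = 2/17.
Sum = Δu · [f(2.4375) + f(2.875) + f(3.3125) + ...].
Sum ≈ 0.513.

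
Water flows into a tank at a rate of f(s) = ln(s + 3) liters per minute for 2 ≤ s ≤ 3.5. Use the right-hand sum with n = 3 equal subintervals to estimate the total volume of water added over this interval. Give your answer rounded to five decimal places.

Δs = (3.5 − 2)/3 = 0.5.
Right endpoints: 2.5, 3, 3.5.
f(2.5) ≈ 1.70475, f(3) ≈ 1.79176, f(3.5) ≈ 1.87180.
Sum = Δs · [f(2.5) + f(3) + f(3.5)].
Sum ≈ 2.68415.

2.68415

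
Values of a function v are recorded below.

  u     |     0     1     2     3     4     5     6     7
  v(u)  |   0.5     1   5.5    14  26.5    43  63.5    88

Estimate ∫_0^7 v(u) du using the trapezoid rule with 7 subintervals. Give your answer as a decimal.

Δu = 1.
T_7 = (1/2)·[0.5 + 2·1 + 2·5.5 + 2·14 + 2·26.5 + 2·43 + 2·63.5 + 88] = 197.75.

197.75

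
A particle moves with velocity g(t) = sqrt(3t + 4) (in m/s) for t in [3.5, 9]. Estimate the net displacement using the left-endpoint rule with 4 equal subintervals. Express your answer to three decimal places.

24.856

Δt = (9 − 3.5)/4 = 1.375.
Left endpoints: 3.5, 4.875, 6.25, 7.625.
g(3.5) ≈ 3.808, g(4.875) ≈ 4.316, g(6.25) ≈ 4.770, g(7.625) ≈ 5.184.
Sum = Δt · [g(3.5) + g(4.875) + g(6.25) + g(7.625)].
Sum ≈ 24.856.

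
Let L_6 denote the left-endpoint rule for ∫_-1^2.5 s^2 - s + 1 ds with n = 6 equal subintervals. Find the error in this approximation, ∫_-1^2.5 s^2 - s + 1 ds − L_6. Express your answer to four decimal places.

0.3119

Exact integral: ∫_-1^2.5 f(s) ds ≈ 6.416667.
L_6 ≈ 6.104745.
Error ≈ 6.416667 − 6.104745 ≈ 0.3119.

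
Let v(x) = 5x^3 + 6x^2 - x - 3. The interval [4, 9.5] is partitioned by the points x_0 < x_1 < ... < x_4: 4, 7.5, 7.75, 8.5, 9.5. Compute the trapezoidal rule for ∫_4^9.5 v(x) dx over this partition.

12086.4609375

Subinterval widths: 3.5, 0.25, 0.75, 1.
v(4) = 409, v(7.5) = 2436.375, v(7.75) = 2677.046875, v(8.5) = 3492.625, v(9.5) = 4815.875.
On each subinterval the trapezoid contributes (Δx_i/2)·[v(x_{i-1}) + v(x_i)].
Sum = 12086.4609375.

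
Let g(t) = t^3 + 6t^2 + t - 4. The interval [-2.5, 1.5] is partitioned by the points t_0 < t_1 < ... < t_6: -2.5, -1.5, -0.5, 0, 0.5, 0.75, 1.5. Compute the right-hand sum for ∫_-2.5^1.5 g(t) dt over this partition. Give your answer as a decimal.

9.48046875

Subinterval widths: 1, 1, 0.5, 0.5, 0.25, 0.75.
Right endpoints: -1.5, -0.5, 0, 0.5, 0.75, 1.5.
g(-1.5) = 4.625, g(-0.5) = -3.125, g(0) = -4, g(0.5) = -1.875, g(0.75) = 0.546875, g(1.5) = 14.375.
Sum = Σ Δt_i · g(t_i).
Sum = 9.48046875.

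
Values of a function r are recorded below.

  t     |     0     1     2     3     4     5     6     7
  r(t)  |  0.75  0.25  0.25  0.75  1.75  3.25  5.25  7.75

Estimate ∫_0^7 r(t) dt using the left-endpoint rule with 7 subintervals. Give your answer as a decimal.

Δt = 1.
Sum = 1·[0.75 + 0.25 + 0.25 + 0.75 + 1.75 + 3.25 + 5.25] = 12.25.

12.25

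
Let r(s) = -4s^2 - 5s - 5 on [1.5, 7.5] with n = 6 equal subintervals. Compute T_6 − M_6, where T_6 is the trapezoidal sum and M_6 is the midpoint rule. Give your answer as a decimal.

-6

T_6 = -727.
M_6 = -721.
T_6 − M_6 = -6.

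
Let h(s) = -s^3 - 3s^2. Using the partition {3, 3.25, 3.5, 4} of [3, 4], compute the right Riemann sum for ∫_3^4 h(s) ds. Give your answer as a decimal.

Subinterval widths: 0.25, 0.25, 0.5.
Right endpoints: 3.25, 3.5, 4.
h(3.25) = -66.015625, h(3.5) = -79.625, h(4) = -112.
Sum = Σ Δs_i · h(s_i).
Sum = -92.41015625.

-92.41015625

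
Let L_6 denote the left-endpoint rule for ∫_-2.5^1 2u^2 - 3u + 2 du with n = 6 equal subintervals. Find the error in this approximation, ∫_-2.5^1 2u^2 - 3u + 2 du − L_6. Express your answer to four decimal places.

Exact integral: ∫_-2.5^1 f(u) du ≈ 25.958333.
L_6 ≈ 32.480324.
Error ≈ 25.958333 − 32.480324 ≈ -6.5220.

-6.5220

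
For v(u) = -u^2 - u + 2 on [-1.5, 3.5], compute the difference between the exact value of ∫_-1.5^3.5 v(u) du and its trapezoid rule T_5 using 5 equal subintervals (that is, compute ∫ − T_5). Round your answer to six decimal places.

0.833333

Exact integral: ∫_-1.5^3.5 v(u) du ≈ -10.41666667.
T_5 = -11.25.
Error ≈ -10.41666667 − (-11.25) ≈ 0.833333.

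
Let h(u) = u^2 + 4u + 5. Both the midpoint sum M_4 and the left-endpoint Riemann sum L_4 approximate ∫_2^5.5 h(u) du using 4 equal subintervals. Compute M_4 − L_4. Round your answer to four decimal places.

16.9395

M_4 ≈ 122.568359.
L_4 = 105.62890625.
M_4 − L_4 ≈ 16.9395.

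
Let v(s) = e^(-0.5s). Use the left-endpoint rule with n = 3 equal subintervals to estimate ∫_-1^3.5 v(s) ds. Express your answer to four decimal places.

Δs = (3.5 − (-1))/3 = 1.5.
Left endpoints: -1, 0.5, 2.
v(-1) ≈ 1.6487, v(0.5) ≈ 0.7788, v(2) ≈ 0.3679.
Sum = Δs · [v(-1) + v(0.5) + v(2)].
Sum ≈ 4.1931.

4.1931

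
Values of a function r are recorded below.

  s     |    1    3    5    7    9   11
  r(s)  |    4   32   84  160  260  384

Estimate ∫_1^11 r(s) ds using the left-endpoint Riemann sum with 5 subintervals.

1080

Δs = 2.
Sum = 2·[4 + 32 + 84 + 160 + 260] = 1080.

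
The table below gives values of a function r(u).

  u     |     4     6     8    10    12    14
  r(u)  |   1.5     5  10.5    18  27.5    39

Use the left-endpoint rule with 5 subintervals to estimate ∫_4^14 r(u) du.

Δu = 2.
Sum = 2·[1.5 + 5 + 10.5 + 18 + 27.5] = 125.

125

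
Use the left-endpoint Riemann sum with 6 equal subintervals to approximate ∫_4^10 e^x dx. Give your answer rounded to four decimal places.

12787.1152

Δx = (10 − 4)/6 = 1.
Left endpoints: 4, 5, 6, 7, 8, 9.
f(4) ≈ 54.5982, f(5) ≈ 148.4132, f(6) ≈ 403.4288, f(7) ≈ 1096.6332, f(8) ≈ 2980.9580, f(9) ≈ 8103.0839.
Sum = Δx · [f(4) + f(5) + f(6) + ...].
Sum ≈ 12787.1152.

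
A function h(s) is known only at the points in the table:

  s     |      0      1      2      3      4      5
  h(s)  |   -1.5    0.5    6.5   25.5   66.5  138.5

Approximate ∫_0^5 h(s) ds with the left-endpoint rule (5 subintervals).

97.5

Δs = 1.
Sum = 1·[(-1.5) + 0.5 + 6.5 + 25.5 + 66.5] = 97.5.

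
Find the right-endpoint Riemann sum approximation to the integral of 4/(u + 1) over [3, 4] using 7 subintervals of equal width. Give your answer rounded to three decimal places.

Δu = (4 − 3)/7 = 1/7.
Right endpoints: 22/7, 23/7, 24/7, 25/7, 26/7, 27/7, 4.
f(22/7) = 28/29, f(23/7) = 14/15, f(24/7) = 28/31, f(25/7) = 0.875, f(26/7) = 28/33, f(27/7) = 14/17, f(4) = 0.8.
Sum = Δu · [f(22/7) + f(23/7) + f(24/7) + ...].
Sum ≈ 0.878.

0.878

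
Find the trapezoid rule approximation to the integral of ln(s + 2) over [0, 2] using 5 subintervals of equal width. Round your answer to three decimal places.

Δs = (2 − 0)/5 = 0.4.
f(0) ≈ 0.693, f(0.4) ≈ 0.875, f(0.8) ≈ 1.030, f(1.2) ≈ 1.163, f(1.6) ≈ 1.281, f(2) ≈ 1.386.
T_5 = (Δs/2)·[f(s_0) + 2f(s_1) + ... + 2f(s_{4}) + f(s_5)].
Sum ≈ 2.156.

2.156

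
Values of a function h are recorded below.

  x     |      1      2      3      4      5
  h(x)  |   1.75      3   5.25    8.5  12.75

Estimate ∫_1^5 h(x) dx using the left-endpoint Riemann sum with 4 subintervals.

Δx = 1.
Sum = 1·[1.75 + 3 + 5.25 + 8.5] = 18.5.

18.5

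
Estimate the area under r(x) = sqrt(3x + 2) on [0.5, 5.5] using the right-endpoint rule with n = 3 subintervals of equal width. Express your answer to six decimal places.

18.151455

Δx = (5.5 − 0.5)/3 = 5/3.
Right endpoints: 13/6, 23/6, 5.5.
r(13/6) ≈ 2.915476, r(23/6) ≈ 3.674235, r(5.5) ≈ 4.301163.
Sum = Δx · [r(13/6) + r(23/6) + r(5.5)].
Sum ≈ 18.151455.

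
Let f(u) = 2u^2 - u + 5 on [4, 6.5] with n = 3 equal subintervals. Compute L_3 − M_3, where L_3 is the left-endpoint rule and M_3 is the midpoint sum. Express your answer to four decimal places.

L_3 ≈ 119.537037.
M_3 ≈ 139.502315.
L_3 − M_3 ≈ -19.9653.

-19.9653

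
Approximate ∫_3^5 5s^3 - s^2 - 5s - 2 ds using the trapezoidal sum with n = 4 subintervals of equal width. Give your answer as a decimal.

Δs = (5 − 3)/4 = 0.5.
f(3) = 109, f(3.5) = 182.625, f(4) = 282, f(4.5) = 410.875, f(5) = 573.
T_4 = (Δs/2)·[f(s_0) + 2f(s_1) + 2f(s_2) + 2f(s_3) + f(s_4)].
Sum = 608.25.

608.25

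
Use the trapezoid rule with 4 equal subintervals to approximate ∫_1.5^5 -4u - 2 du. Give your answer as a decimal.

Δu = (5 − 1.5)/4 = 0.875.
f(1.5) = -8, f(2.375) = -11.5, f(3.25) = -15, f(4.125) = -18.5, f(5) = -22.
T_4 = (Δu/2)·[f(u_0) + 2f(u_1) + 2f(u_2) + 2f(u_3) + f(u_4)].
Sum = -52.5.

-52.5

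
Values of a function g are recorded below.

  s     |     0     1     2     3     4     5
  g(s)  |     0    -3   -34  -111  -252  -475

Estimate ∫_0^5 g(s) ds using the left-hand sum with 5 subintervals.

Δs = 1.
Sum = 1·[0 + (-3) + (-34) + (-111) + (-252)] = -400.

-400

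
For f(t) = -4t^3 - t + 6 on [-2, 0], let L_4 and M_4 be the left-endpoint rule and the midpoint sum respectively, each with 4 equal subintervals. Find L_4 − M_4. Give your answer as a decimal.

L_4 = 39.5.
M_4 = 29.5.
L_4 − M_4 = 10.

10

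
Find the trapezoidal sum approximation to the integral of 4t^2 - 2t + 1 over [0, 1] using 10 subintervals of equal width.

Δt = (1 − 0)/10 = 0.1.
f(0) = 1, f(0.1) = 0.84, f(0.2) = 0.76, f(0.3) = 0.76, f(0.4) = 0.84, f(0.5) = 1, f(0.6) = 1.24, f(0.7) = 1.56, f(0.8) = 1.96, f(0.9) = 2.44, f(1) = 3.
T_10 = (Δt/2)·[f(t_0) + 2f(t_1) + ... + 2f(t_{9}) + f(t_10)].
Sum = 1.34.

1.34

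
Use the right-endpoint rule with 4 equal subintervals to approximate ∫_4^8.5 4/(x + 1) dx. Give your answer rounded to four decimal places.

Δx = (8.5 − 4)/4 = 1.125.
Right endpoints: 5.125, 6.25, 7.375, 8.5.
f(5.125) = 32/49, f(6.25) = 16/29, f(7.375) = 32/67, f(8.5) = 8/19.
Sum = Δx · [f(5.125) + f(6.25) + f(7.375) + f(8.5)].
Sum ≈ 2.3664.

2.3664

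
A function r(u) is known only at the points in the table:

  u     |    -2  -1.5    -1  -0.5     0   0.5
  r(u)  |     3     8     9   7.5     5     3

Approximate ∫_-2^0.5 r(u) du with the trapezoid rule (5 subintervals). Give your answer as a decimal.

16.25

Δu = 0.5.
T_5 = (0.5/2)·[3 + 2·8 + 2·9 + 2·7.5 + 2·5 + 3] = 16.25.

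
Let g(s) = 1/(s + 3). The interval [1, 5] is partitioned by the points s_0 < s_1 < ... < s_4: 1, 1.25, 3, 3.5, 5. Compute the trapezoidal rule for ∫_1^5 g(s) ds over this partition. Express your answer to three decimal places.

0.702

Subinterval widths: 0.25, 1.75, 0.5, 1.5.
g(1) = 0.25, g(1.25) = 4/17, g(3) = 1/6, g(3.5) = 2/13, g(5) = 0.125.
On each subinterval the trapezoid contributes (Δs_i/2)·[g(s_{i-1}) + g(s_i)].
Sum ≈ 0.702.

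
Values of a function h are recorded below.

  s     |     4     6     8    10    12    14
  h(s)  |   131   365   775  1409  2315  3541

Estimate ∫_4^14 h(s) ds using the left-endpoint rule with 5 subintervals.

9990

Δs = 2.
Sum = 2·[131 + 365 + 775 + 1409 + 2315] = 9990.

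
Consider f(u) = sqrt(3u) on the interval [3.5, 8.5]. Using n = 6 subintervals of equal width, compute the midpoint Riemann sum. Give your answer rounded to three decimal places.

21.059

Δu = (8.5 − 3.5)/6 = 5/6.
Midpoints: 47/12, 4.75, 67/12, 77/12, 7.25, 97/12.
f(47/12) ≈ 3.428, f(4.75) ≈ 3.775, f(67/12) ≈ 4.093, f(77/12) ≈ 4.387, f(7.25) ≈ 4.664, f(97/12) ≈ 4.924.
Sum = Δu · [f(47/12) + f(4.75) + f(67/12) + ...].
Sum ≈ 21.059.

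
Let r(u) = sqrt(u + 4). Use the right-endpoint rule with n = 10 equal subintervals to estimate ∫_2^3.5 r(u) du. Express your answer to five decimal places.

3.91675

Δu = (3.5 − 2)/10 = 0.15.
Right endpoints: 2.15, 2.3, 2.45, 2.6, 2.75, 2.9, 3.05, 3.2, 3.35, 3.5.
r(2.15) ≈ 2.47992, r(2.3) ≈ 2.50998, r(2.45) ≈ 2.53969, r(2.6) ≈ 2.56905, r(2.75) ≈ 2.59808, r(2.9) ≈ 2.62679, r(3.05) ≈ 2.65518, r(3.2) ≈ 2.68328, r(3.35) ≈ 2.71109, r(3.5) ≈ 2.73861.
Sum = Δu · [r(2.15) + r(2.3) + r(2.45) + ...].
Sum ≈ 3.91675.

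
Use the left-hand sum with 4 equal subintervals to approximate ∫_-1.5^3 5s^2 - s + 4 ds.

Δs = (3 − (-1.5))/4 = 1.125.
Left endpoints: -1.5, -0.375, 0.75, 1.875.
f(-1.5) = 16.75, f(-0.375) = 5.078125, f(0.75) = 6.0625, f(1.875) = 19.703125.
Sum = Δs · [f(-1.5) + f(-0.375) + f(0.75) + f(1.875)].
Sum = 53.54296875.

53.54296875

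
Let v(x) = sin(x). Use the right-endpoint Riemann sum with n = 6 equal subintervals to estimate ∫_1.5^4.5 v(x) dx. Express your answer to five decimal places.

-0.21811

Δx = (4.5 − 1.5)/6 = 0.5.
Right endpoints: 2, 2.5, 3, 3.5, 4, 4.5.
v(2) ≈ 0.90930, v(2.5) ≈ 0.59847, v(3) ≈ 0.14112, v(3.5) ≈ -0.35078, v(4) ≈ -0.75680, v(4.5) ≈ -0.97753.
Sum = Δx · [v(2) + v(2.5) + v(3) + ...].
Sum ≈ -0.21811.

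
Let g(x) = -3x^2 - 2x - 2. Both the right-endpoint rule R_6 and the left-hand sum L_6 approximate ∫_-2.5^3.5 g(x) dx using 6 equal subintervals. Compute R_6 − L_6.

-30

R_6 = -94.5.
L_6 = -64.5.
R_6 − L_6 = -30.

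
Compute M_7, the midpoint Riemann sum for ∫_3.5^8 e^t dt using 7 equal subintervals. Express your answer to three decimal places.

Δt = (8 − 3.5)/7 = 9/14.
Midpoints: 107/28, 125/28, 143/28, 5.75, 179/28, 197/28, 215/28.
f(107/28) ≈ 45.669, f(125/28) ≈ 86.859, f(143/28) ≈ 165.198, f(5.75) ≈ 314.191, f(179/28) ≈ 597.561, f(197/28) ≈ 1136.506, f(215/28) ≈ 2161.530.
Sum = Δt · [f(107/28) + f(125/28) + f(143/28) + ...].
Sum ≈ 2897.688.

2897.688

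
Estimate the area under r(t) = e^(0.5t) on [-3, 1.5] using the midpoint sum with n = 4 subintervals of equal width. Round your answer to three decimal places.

3.738

Δt = (1.5 − (-3))/4 = 1.125.
Midpoints: -2.4375, -1.3125, -0.1875, 0.9375.
r(-2.4375) ≈ 0.296, r(-1.3125) ≈ 0.519, r(-0.1875) ≈ 0.911, r(0.9375) ≈ 1.598.
Sum = Δt · [r(-2.4375) + r(-1.3125) + r(-0.1875) + r(0.9375)].
Sum ≈ 3.738.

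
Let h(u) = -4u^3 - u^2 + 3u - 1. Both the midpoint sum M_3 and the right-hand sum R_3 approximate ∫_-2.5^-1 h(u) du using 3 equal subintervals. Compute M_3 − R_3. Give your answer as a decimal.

10.3125

M_3 = 23.1875.
R_3 = 12.875.
M_3 − R_3 = 10.3125.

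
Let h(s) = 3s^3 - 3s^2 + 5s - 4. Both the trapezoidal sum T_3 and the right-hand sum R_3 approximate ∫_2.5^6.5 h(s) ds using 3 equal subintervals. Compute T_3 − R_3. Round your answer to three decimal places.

T_3 ≈ 1168.94444.
R_3 ≈ 1628.27778.
T_3 − R_3 ≈ -459.333.

-459.333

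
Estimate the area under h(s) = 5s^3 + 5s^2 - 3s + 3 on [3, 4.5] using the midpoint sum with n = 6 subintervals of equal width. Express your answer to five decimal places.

Δs = (4.5 − 3)/6 = 0.25.
Midpoints: 3.125, 3.375, 3.625, 3.875, 4.125, 4.375.
h(3.125) = 99861/512, h(3.375) = 123927/512, h(3.625) = 151553/512, h(3.875) = 182979/512, h(4.125) = 218445/512, h(4.375) = 258191/512.
Sum = Δs · [h(3.125) + h(3.375) + h(3.625) + ...].
Sum ≈ 505.34961.

505.34961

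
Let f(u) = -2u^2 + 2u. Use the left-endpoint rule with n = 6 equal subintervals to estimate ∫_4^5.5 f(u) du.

Δu = (5.5 − 4)/6 = 0.25.
Left endpoints: 4, 4.25, 4.5, 4.75, 5, 5.25.
f(4) = -24, f(4.25) = -27.625, f(4.5) = -31.5, f(4.75) = -35.625, f(5) = -40, f(5.25) = -44.625.
Sum = Δu · [f(4) + f(4.25) + f(4.5) + ...].
Sum = -50.84375.

-50.84375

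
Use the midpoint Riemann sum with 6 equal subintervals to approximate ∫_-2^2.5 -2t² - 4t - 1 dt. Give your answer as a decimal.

-24.328125

Δt = (2.5 − (-2))/6 = 0.75.
Midpoints: -1.625, -0.875, -0.125, 0.625, 1.375, 2.125.
f(-1.625) = 0.21875, f(-0.875) = 0.96875, f(-0.125) = -0.53125, f(0.625) = -4.28125, f(1.375) = -10.28125, f(2.125) = -18.53125.
Sum = Δt · [f(-1.625) + f(-0.875) + f(-0.125) + ...].
Sum = -24.328125.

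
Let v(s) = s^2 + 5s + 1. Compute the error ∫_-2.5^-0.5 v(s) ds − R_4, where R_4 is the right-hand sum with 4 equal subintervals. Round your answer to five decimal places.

-1.08333

Exact integral: ∫_-2.5^-0.5 v(s) ds ≈ -7.8333333.
R_4 = -6.75.
Error ≈ -7.8333333 − (-6.75) ≈ -1.08333.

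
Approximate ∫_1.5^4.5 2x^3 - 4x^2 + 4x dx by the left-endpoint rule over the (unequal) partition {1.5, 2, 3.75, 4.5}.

Subinterval widths: 0.5, 1.75, 0.75.
Left endpoints: 1.5, 2, 3.75.
f(1.5) = 3.75, f(2) = 8, f(3.75) = 64.21875.
Sum = Σ Δx_i · f(x_i).
Sum = 64.0390625.

64.0390625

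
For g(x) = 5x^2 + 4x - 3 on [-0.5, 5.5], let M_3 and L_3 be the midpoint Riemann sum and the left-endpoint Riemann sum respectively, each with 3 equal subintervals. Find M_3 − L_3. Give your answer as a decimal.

144

M_3 = 309.5.
L_3 = 165.5.
M_3 − L_3 = 144.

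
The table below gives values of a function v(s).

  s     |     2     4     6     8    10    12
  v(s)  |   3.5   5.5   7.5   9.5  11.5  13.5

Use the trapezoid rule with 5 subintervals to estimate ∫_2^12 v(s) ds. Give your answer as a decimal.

85

Δs = 2.
T_5 = (2/2)·[3.5 + 2·5.5 + 2·7.5 + 2·9.5 + 2·11.5 + 13.5] = 85.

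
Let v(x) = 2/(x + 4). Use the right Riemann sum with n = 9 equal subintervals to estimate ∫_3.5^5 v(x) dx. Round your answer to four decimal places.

Δx = (5 − 3.5)/9 = 1/6.
Right endpoints: 11/3, 23/6, 4, 25/6, 13/3, 4.5, 14/3, 29/6, 5.
v(11/3) = 6/23, v(23/6) = 12/47, v(4) = 0.25, v(25/6) = 12/49, v(13/3) = 0.24, v(4.5) = 4/17, v(14/3) = 3/13, v(29/6) = 12/53, v(5) = 2/9.
Sum = Δx · [v(11/3) + v(23/6) + v(4) + ...].
Sum ≈ 0.3610.

0.3610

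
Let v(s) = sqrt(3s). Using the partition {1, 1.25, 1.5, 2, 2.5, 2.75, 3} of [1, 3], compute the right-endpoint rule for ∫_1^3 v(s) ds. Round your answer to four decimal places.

Subinterval widths: 0.25, 0.25, 0.5, 0.5, 0.25, 0.25.
Right endpoints: 1.25, 1.5, 2, 2.5, 2.75, 3.
v(1.25) ≈ 1.9365, v(1.5) ≈ 2.1213, v(2) ≈ 2.4495, v(2.5) ≈ 2.7386, v(2.75) ≈ 2.8723, v(3) ≈ 3.0000.
Sum = Σ Δs_i · v(s_i).
Sum ≈ 5.0766.

5.0766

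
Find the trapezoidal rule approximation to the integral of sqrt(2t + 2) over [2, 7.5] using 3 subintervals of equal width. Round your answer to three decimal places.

18.419

Δt = (7.5 − 2)/3 = 11/6.
f(2) ≈ 2.449, f(23/6) ≈ 3.109, f(17/3) ≈ 3.651, f(7.5) ≈ 4.123.
T_3 = (Δt/2)·[f(t_0) + 2f(t_1) + 2f(t_2) + f(t_3)].
Sum ≈ 18.419.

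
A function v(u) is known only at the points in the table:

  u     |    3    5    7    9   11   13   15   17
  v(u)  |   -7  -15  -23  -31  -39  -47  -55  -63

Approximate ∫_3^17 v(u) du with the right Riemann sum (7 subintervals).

-546

Δu = 2.
Sum = 2·[(-15) + (-23) + (-31) + (-39) + (-47) + (-55) + (-63)] = -546.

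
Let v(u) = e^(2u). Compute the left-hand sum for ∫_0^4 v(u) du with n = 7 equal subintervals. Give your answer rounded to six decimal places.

Δu = (4 − 0)/7 = 4/7.
Left endpoints: 0, 4/7, 8/7, 12/7, 16/7, 20/7, 24/7.
v(0) ≈ 1.000000, v(4/7) ≈ 3.135715, v(8/7) ≈ 9.832707, v(12/7) ≈ 30.832565, v(16/7) ≈ 96.682128, v(20/7) ≈ 303.167578, v(24/7) ≈ 950.647049.
Sum = Δu · [v(0) + v(4/7) + v(8/7) + ...].
Sum ≈ 797.312995.

797.312995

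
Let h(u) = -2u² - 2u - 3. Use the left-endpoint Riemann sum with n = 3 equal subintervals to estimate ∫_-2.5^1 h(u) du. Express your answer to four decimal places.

Δu = (1 − (-2.5))/3 = 7/6.
Left endpoints: -2.5, -4/3, -1/6.
h(-2.5) = -10.5, h(-4/3) = -35/9, h(-1/6) = -49/18.
Sum = Δu · [h(-2.5) + h(-4/3) + h(-1/6)].
Sum ≈ -19.9630.

-19.9630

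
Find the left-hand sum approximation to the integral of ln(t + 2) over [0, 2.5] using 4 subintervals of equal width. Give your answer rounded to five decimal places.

Δt = (2.5 − 0)/4 = 0.625.
Left endpoints: 0, 0.625, 1.25, 1.875.
f(0) ≈ 0.69315, f(0.625) ≈ 0.96508, f(1.25) ≈ 1.17865, f(1.875) ≈ 1.35455.
Sum = Δt · [f(0) + f(0.625) + f(1.25) + f(1.875)].
Sum ≈ 2.61964.

2.61964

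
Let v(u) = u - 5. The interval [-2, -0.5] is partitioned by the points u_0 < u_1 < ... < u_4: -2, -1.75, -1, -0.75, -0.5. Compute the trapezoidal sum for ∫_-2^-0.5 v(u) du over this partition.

Subinterval widths: 0.25, 0.75, 0.25, 0.25.
v(-2) = -7, v(-1.75) = -6.75, v(-1) = -6, v(-0.75) = -5.75, v(-0.5) = -5.5.
On each subinterval the trapezoid contributes (Δu_i/2)·[v(u_{i-1}) + v(u_i)].
Sum = -9.375.

-9.375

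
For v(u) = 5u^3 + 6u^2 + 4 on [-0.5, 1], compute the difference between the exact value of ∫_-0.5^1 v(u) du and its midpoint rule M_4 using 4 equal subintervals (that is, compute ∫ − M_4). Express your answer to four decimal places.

Exact integral: ∫_-0.5^1 v(u) du = 9.421875.
M_4 ≈ 9.250488.
Error ≈ 9.421875 − 9.250488 ≈ 0.1714.

0.1714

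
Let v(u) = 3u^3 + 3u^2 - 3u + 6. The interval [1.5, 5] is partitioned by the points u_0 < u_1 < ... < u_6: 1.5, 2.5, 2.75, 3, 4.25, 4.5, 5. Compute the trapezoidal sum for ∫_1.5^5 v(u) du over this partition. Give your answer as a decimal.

Subinterval widths: 1, 0.25, 0.25, 1.25, 0.25, 0.5.
v(1.5) = 18.375, v(2.5) = 64.125, v(2.75) = 82.828125, v(3) = 105, v(4.25) = 277.734375, v(4.5) = 326.625, v(5) = 441.
On each subinterval the trapezoid contributes (Δu_i/2)·[v(u_{i-1}) + v(u_i)].
Sum = 589.7578125.

589.7578125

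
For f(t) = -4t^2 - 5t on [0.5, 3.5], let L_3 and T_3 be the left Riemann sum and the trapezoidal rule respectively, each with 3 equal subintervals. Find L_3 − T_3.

L_3 = -57.5.
T_3 = -89.
L_3 − T_3 = 31.5.

31.5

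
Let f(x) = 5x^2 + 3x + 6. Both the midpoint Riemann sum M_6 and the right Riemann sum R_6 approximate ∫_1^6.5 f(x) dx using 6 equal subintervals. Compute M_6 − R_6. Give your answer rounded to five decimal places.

M_6 ≈ 548.9910301.
R_6 ≈ 656.8616898.
M_6 − R_6 ≈ -107.87066.

-107.87066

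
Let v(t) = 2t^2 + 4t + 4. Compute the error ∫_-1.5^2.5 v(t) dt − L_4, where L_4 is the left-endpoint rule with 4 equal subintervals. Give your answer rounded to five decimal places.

Exact integral: ∫_-1.5^2.5 v(t) dt ≈ 36.6666667.
L_4 = 26.
Error ≈ 36.6666667 − 26 ≈ 10.66667.

10.66667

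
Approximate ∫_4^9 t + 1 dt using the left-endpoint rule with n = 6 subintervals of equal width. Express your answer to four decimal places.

35.4167

Δt = (9 − 4)/6 = 5/6.
Left endpoints: 4, 29/6, 17/3, 6.5, 22/3, 49/6.
f(4) = 5, f(29/6) = 35/6, f(17/3) = 20/3, f(6.5) = 7.5, f(22/3) = 25/3, f(49/6) = 55/6.
Sum = Δt · [f(4) + f(29/6) + f(17/3) + ...].
Sum ≈ 35.4167.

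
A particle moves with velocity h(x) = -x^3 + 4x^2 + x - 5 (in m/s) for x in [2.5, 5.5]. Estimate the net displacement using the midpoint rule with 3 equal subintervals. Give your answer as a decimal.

-19

Δx = (5.5 − 2.5)/3 = 1.
Midpoints: 3, 4, 5.
h(3) = 7, h(4) = -1, h(5) = -25.
Sum = Δx · [h(3) + h(4) + h(5)].
Sum = -19.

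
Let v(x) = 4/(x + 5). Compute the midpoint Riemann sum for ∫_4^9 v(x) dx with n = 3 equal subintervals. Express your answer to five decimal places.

1.76401

Δx = (9 − 4)/3 = 5/3.
Midpoints: 29/6, 6.5, 49/6.
v(29/6) = 24/59, v(6.5) = 8/23, v(49/6) = 24/79.
Sum = Δx · [v(29/6) + v(6.5) + v(49/6)].
Sum ≈ 1.76401.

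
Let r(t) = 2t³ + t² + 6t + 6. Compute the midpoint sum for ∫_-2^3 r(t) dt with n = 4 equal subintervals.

Δt = (3 − (-2))/4 = 1.25.
Midpoints: -1.375, -0.125, 1.125, 2.375.
r(-1.375) = -5.55859375, r(-0.125) = 5.26171875, r(1.125) = 16.86328125, r(2.375) = 52.68359375.
Sum = Δt · [r(-1.375) + r(-0.125) + r(1.125) + r(2.375)].
Sum = 86.5625.

86.5625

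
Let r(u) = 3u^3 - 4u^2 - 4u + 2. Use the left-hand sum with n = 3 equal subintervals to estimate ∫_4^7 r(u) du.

Δu = (7 − 4)/3 = 1.
Left endpoints: 4, 5, 6.
r(4) = 114, r(5) = 257, r(6) = 482.
Sum = Δu · [r(4) + r(5) + r(6)].
Sum = 853.

853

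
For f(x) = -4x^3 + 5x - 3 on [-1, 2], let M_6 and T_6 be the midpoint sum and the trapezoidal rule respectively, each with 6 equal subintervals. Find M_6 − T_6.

1.125

M_6 = -16.125.
T_6 = -17.25.
M_6 − T_6 = 1.125.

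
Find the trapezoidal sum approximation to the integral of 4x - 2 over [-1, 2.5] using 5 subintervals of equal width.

3.5

Δx = (2.5 − (-1))/5 = 0.7.
f(-1) = -6, f(-0.3) = -3.2, f(0.4) = -0.4, f(1.1) = 2.4, f(1.8) = 5.2, f(2.5) = 8.
T_5 = (Δx/2)·[f(x_0) + 2f(x_1) + ... + 2f(x_{4}) + f(x_5)].
Sum = 3.5.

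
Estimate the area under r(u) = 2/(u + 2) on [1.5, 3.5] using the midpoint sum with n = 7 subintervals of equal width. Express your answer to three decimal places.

Δu = (3.5 − 1.5)/7 = 2/7.
Midpoints: 23/14, 27/14, 31/14, 2.5, 39/14, 43/14, 47/14.
r(23/14) = 28/51, r(27/14) = 28/55, r(31/14) = 28/59, r(2.5) = 4/9, r(39/14) = 28/67, r(43/14) = 28/71, r(47/14) = 28/75.
Sum = Δu · [r(23/14) + r(27/14) + r(31/14) + ...].
Sum ≈ 0.904.

0.904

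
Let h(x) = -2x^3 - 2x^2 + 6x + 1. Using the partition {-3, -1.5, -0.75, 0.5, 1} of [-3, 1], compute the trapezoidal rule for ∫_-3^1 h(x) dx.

Subinterval widths: 1.5, 0.75, 1.25, 0.5.
h(-3) = 19, h(-1.5) = -5.75, h(-0.75) = -3.78125, h(0.5) = 3.25, h(1) = 3.
On each subinterval the trapezoid contributes (Δx_i/2)·[h(x_{i-1}) + h(x_i)].
Sum = 7.59375.

7.59375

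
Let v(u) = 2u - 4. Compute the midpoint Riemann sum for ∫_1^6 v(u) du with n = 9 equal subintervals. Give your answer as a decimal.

Δu = (6 − 1)/9 = 5/9.
Midpoints: 23/18, 11/6, 43/18, 53/18, 3.5, 73/18, 83/18, 31/6, 103/18.
v(23/18) = -13/9, v(11/6) = -1/3, v(43/18) = 7/9, v(53/18) = 17/9, v(3.5) = 3, v(73/18) = 37/9, v(83/18) = 47/9, v(31/6) = 19/3, v(103/18) = 67/9.
Sum = Δu · [v(23/18) + v(11/6) + v(43/18) + ...].
Sum = 15.

15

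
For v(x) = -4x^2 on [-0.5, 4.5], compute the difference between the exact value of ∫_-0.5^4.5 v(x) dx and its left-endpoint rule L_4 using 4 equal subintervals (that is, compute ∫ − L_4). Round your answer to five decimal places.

-44.79167

Exact integral: ∫_-0.5^4.5 v(x) dx ≈ -121.6666667.
L_4 = -76.875.
Error ≈ -121.6666667 − (-76.875) ≈ -44.79167.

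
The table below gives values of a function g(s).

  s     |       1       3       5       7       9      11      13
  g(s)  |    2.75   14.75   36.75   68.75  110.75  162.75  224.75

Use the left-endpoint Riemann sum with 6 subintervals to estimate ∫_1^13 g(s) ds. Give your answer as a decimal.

Δs = 2.
Sum = 2·[2.75 + 14.75 + 36.75 + 68.75 + 110.75 + 162.75] = 793.

793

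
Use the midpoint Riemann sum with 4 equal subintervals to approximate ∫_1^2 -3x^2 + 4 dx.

Δx = (2 − 1)/4 = 0.25.
Midpoints: 1.125, 1.375, 1.625, 1.875.
f(1.125) = 0.203125, f(1.375) = -1.671875, f(1.625) = -3.921875, f(1.875) = -6.546875.
Sum = Δx · [f(1.125) + f(1.375) + f(1.625) + f(1.875)].
Sum = -2.984375.

-2.984375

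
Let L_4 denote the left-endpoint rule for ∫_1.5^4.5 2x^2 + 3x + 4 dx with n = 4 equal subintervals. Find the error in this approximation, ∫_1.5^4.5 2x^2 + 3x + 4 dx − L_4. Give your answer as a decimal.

16.3125

Exact integral: ∫_1.5^4.5 f(x) dx = 97.5.
L_4 = 81.1875.
Error = 97.5 − 81.1875 = 16.3125.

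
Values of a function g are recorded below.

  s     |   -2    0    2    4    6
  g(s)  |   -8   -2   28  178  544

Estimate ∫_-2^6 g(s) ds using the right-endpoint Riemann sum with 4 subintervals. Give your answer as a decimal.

1496

Δs = 2.
Sum = 2·[(-2) + 28 + 178 + 544] = 1496.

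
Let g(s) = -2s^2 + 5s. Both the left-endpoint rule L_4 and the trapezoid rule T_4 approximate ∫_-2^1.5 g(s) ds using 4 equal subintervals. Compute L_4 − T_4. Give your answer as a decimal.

L_4 = -22.0390625.
T_4 = -12.8515625.
L_4 − T_4 = -9.1875.

-9.1875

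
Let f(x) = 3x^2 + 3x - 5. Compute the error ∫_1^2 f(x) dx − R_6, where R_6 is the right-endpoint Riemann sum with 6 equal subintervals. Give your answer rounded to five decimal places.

-1.01389

Exact integral: ∫_1^2 f(x) dx = 6.5.
R_6 ≈ 7.5138889.
Error ≈ 6.5 − 7.5138889 ≈ -1.01389.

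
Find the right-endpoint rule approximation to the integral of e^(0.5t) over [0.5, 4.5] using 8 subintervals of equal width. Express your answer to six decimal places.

Δt = (4.5 − 0.5)/8 = 0.5.
Right endpoints: 1, 1.5, 2, 2.5, 3, 3.5, 4, 4.5.
f(1) ≈ 1.648721, f(1.5) ≈ 2.117000, f(2) ≈ 2.718282, f(2.5) ≈ 3.490343, f(3) ≈ 4.481689, f(3.5) ≈ 5.754603, f(4) ≈ 7.389056, f(4.5) ≈ 9.487736.
Sum = Δt · [f(1) + f(1.5) + f(2) + ...].
Sum ≈ 18.543715.

18.543715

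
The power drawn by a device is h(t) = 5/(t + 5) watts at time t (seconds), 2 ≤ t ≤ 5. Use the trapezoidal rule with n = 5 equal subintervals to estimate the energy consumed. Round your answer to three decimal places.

Δt = (5 − 2)/5 = 0.6.
h(2) = 5/7, h(2.6) = 25/38, h(3.2) = 25/41, h(3.8) = 25/44, h(4.4) = 25/47, h(5) = 0.5.
T_5 = (Δt/2)·[h(t_0) + 2h(t_1) + ... + 2h(t_{4}) + h(t_5)].
Sum ≈ 1.785.

1.785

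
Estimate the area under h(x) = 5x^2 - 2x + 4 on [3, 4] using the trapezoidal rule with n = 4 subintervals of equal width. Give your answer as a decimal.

Δx = (4 − 3)/4 = 0.25.
h(3) = 43, h(3.25) = 50.3125, h(3.5) = 58.25, h(3.75) = 66.8125, h(4) = 76.
T_4 = (Δx/2)·[h(x_0) + 2h(x_1) + 2h(x_2) + 2h(x_3) + h(x_4)].
Sum = 58.71875.

58.71875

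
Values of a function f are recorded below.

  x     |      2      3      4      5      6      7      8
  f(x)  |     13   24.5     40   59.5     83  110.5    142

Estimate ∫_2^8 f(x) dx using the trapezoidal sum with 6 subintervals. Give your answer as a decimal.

Δx = 1.
T_6 = (1/2)·[13 + 2·24.5 + 2·40 + 2·59.5 + 2·83 + 2·110.5 + 142] = 395.

395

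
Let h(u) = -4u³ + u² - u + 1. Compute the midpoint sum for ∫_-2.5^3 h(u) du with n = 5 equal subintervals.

Δu = (3 − (-2.5))/5 = 1.1.
Midpoints: -1.95, -0.85, 0.25, 1.35, 2.45.
h(-1.95) = 36.412, h(-0.85) = 5.029, h(0.25) = 0.75, h(1.35) = -8.369, h(2.45) = -54.272.
Sum = Δu · [h(-1.95) + h(-0.85) + h(0.25) + h(1.35) + h(2.45)].
Sum = -22.495.

-22.495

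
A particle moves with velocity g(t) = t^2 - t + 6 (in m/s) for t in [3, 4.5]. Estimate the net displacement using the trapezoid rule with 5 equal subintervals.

Δt = (4.5 − 3)/5 = 0.3.
g(3) = 12, g(3.3) = 13.59, g(3.6) = 15.36, g(3.9) = 17.31, g(4.2) = 19.44, g(4.5) = 21.75.
T_5 = (Δt/2)·[g(t_0) + 2g(t_1) + ... + 2g(t_{4}) + g(t_5)].
Sum = 24.7725.

24.7725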